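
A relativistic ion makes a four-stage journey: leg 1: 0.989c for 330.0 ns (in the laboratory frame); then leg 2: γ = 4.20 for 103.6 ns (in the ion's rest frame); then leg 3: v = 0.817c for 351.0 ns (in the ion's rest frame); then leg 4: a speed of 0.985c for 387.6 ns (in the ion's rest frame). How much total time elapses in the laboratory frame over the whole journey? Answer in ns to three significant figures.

Leg 1: 330.0 ns is already measured in the laboratory frame.
Leg 2: γ = 4.20; Δt_2 = 4.200 × 103.6 = 435.1 ns.
Leg 3: γ = 1/√(1 − 0.817²) = 1/√0.3325 = 1.734; Δt_3 = 1.734 × 351.0 = 608.7 ns.
Leg 4: γ = 1/√(1 − 0.985²) = 1/√0.02977 = 5.795; Δt_4 = 5.795 × 387.6 = 2246 ns.
Total: 330.0 + 435.1 + 608.7 + 2246 ns.

Δt = 3620 ns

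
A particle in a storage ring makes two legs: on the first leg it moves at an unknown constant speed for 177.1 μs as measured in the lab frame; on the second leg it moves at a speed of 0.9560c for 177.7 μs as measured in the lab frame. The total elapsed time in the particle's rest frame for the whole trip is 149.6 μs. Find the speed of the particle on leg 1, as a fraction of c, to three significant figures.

β = 0.835

Leg 1: speed unknown; τ_1 = 177.1/γ_1.
Leg 2: γ = 1/√(1 − 0.9560²) = 1/√0.08606 = 3.409; τ_2 = 177.7/3.409 = 52.13 μs.
Total proper time: τ_1 + 52.13 = 149.6, so τ_1 = 149.6 − 52.13 = 97.47 μs.
γ_1 = 177.1/97.47 = 1.817; β = √(1 − 1/γ²) = √0.6971.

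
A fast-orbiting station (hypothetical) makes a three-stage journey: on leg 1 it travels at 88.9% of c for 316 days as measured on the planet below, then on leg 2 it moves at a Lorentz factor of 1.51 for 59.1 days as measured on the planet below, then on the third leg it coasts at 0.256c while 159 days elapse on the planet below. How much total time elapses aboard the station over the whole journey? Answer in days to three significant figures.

Leg 1: β = 0.889; γ = 1/√(1 − 0.889²) = 1/√0.2097 = 2.184; τ_1 = 316/2.184 = 144.7 days.
Leg 2: γ = 1.51; τ_2 = 59.1/1.510 = 39.14 days.
Leg 3: γ = 1/√(1 − 0.256²) = 1/√0.9345 = 1.034; τ_3 = 159/1.034 = 153.7 days.
Total: 144.7 + 39.14 + 153.7 days.

τ = 338 days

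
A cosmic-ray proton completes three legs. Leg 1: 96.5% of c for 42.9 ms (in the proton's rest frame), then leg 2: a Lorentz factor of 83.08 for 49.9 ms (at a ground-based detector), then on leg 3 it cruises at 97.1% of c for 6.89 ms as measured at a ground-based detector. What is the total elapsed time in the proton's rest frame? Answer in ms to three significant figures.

Leg 1: 42.9 ms is already measured in the proton's rest frame.
Leg 2: γ = 83.08; τ_2 = 49.9/83.08 = 0.6006 ms.
Leg 3: β = 0.971; γ = 1/√(1 − 0.971²) = 1/√0.05716 = 4.183; τ_3 = 6.89/4.183 = 1.647 ms.
Total: 42.90 + 0.6006 + 1.647 ms.

τ = 45.1 ms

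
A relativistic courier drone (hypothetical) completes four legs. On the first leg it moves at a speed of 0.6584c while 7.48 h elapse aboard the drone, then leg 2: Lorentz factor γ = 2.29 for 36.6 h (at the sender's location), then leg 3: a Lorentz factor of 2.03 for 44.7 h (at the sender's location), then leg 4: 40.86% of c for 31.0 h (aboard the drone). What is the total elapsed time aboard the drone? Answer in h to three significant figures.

Leg 1: 7.48 h is already measured aboard the drone.
Leg 2: γ = 2.29; τ_2 = 36.6/2.290 = 15.98 h.
Leg 3: γ = 2.03; τ_3 = 44.7/2.030 = 22.02 h.
Leg 4: 31.0 h is already measured aboard the drone.
Total: 7.480 + 15.98 + 22.02 + 31.00 h.

τ = 76.5 h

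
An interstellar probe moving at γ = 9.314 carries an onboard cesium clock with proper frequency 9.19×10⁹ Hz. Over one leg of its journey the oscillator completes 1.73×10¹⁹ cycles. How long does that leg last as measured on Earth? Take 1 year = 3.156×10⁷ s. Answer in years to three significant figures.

Δt = 556 years

γ = 9.314
Proper time for N cycles: τ = N/f = 1.73×10¹⁹/(9.19×10⁹) = 1.882×10⁹ s = 59.65 years.
Lab-frame duration Δt = γτ = 9.314 × 59.65 = 555.6 years.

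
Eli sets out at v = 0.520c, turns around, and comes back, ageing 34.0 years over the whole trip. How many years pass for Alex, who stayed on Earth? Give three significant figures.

Δt = 39.8 years

γ = 1/√(1 − 0.520²) = 1/√0.7296 = 1.171
Earth-frame duration is the dilated interval: Δt = γτ = 1.171 × 34.0 years.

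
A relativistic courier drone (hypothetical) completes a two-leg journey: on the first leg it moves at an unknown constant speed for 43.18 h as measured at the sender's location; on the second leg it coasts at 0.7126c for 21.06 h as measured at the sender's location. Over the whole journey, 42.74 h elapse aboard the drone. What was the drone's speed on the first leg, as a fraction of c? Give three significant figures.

β = 0.762

Leg 1: speed unknown; τ_1 = 43.18/γ_1.
Leg 2: γ = 1/√(1 − 0.7126²) = 1/√0.4922 = 1.425; τ_2 = 21.06/1.425 = 14.78 h.
Total proper time: τ_1 + 14.78 = 42.74, so τ_1 = 42.74 − 14.78 = 27.96 h.
γ_1 = 43.18/27.96 = 1.544; β = √(1 − 1/γ²) = √0.5806.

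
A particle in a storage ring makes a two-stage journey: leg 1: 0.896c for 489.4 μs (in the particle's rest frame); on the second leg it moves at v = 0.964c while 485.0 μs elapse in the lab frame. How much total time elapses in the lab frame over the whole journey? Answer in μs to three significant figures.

Δt = 1590 μs

Leg 1: γ = 1/√(1 − 0.896²) = 1/√0.1972 = 2.252; Δt_1 = 2.252 × 489.4 = 1102 μs.
Leg 2: 485.0 μs is already measured in the lab frame.
Total: 1102 + 485.0 μs.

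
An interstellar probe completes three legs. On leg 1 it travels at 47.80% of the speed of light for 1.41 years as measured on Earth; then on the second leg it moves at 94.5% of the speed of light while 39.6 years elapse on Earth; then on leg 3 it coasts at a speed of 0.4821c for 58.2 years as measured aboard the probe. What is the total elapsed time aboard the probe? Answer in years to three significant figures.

τ = 72.4 years

Leg 1: β = 0.4780; γ = 1/√(1 − 0.4780²) = 1/√0.7715 = 1.138; τ_1 = 1.41/1.138 = 1.238 years.
Leg 2: β = 0.945; γ = 1/√(1 − 0.945²) = 1/√0.1070 = 3.057; τ_2 = 39.6/3.057 = 12.95 years.
Leg 3: 58.2 years is already measured aboard the probe.
Total: 1.238 + 12.95 + 58.20 years.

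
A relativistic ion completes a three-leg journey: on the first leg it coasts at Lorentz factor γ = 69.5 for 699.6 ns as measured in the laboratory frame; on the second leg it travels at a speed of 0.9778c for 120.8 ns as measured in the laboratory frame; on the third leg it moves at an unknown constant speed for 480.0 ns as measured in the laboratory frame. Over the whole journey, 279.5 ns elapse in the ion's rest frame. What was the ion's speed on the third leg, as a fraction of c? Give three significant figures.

Leg 1: γ = 69.5; τ_1 = 699.6/69.50 = 10.07 ns.
Leg 2: γ = 1/√(1 − 0.9778²) = 1/√0.04391 = 4.772; τ_2 = 120.8/4.772 = 25.31 ns.
Leg 3: speed unknown; τ_3 = 480.0/γ_3.
Total proper time: 10.07 + 25.31 + τ_3 = 279.5, so τ_3 = 279.5 − 35.38 = 244.1 ns.
γ_3 = 480.0/244.1 = 1.966; β = √(1 − 1/γ²) = √0.7413.

β = 0.861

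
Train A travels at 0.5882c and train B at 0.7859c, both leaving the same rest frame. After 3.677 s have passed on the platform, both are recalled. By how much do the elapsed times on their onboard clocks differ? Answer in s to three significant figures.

A: γ = 1/√(1 − 0.5882²) = 1/√0.6540 = 1.237; τ_A = 3.677/1.237 = 2.974 s.
B: γ = 1/√(1 − 0.7859²) = 1/√0.3824 = 1.617; τ_B = 3.677/1.617 = 2.274 s.

|τ_A − τ_B| = 0.700 s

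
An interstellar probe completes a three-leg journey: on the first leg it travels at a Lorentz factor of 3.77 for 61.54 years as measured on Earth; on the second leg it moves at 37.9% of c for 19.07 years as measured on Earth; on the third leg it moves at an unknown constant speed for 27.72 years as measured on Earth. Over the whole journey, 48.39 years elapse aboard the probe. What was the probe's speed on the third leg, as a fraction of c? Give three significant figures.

Leg 1: γ = 3.77; τ_1 = 61.54/3.770 = 16.32 years.
Leg 2: β = 0.379; γ = 1/√(1 − 0.379²) = 1/√0.8564 = 1.081; τ_2 = 19.07/1.081 = 17.65 years.
Leg 3: speed unknown; τ_3 = 27.72/γ_3.
Total proper time: 16.32 + 17.65 + τ_3 = 48.39, so τ_3 = 48.39 − 33.97 = 14.42 years.
γ_3 = 27.72/14.42 = 1.922; β = √(1 − 1/γ²) = √0.7294.

β = 0.854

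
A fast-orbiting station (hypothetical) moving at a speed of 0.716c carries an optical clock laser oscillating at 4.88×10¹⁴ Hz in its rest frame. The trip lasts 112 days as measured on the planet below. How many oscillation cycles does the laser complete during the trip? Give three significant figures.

γ = 1/√(1 − 0.716²) = 1/√0.4873 = 1.432
The oscillator's own cycle count is N = f × τ where τ is the proper time aboard the station. τ = Δt/γ = 112/1.432 = 78.19 days = 6.755×10⁶ s.
N = 4.88×10¹⁴ × 6.755×10⁶ = 3.297×10²¹.

N = 3.30×10²¹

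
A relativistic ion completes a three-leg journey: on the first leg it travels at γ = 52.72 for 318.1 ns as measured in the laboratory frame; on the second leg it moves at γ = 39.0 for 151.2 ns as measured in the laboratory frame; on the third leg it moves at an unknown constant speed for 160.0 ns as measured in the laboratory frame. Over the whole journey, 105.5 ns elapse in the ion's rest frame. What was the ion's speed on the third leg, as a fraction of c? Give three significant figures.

Leg 1: γ = 52.72; τ_1 = 318.1/52.72 = 6.034 ns.
Leg 2: γ = 39.0; τ_2 = 151.2/39.00 = 3.877 ns.
Leg 3: speed unknown; τ_3 = 160.0/γ_3.
Total proper time: 6.034 + 3.877 + τ_3 = 105.5, so τ_3 = 105.5 − 9.911 = 95.59 ns.
γ_3 = 160.0/95.59 = 1.674; β = √(1 − 1/γ²) = √0.6431.

β = 0.802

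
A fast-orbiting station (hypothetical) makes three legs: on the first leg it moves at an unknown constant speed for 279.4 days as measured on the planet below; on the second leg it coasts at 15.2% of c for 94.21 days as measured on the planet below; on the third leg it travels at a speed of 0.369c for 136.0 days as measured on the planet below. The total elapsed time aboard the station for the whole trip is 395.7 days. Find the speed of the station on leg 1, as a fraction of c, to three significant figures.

Leg 1: speed unknown; τ_1 = 279.4/γ_1.
Leg 2: β = 0.152; γ = 1/√(1 − 0.152²) = 1/√0.9769 = 1.012; τ_2 = 94.21/1.012 = 93.12 days.
Leg 3: γ = 1/√(1 − 0.369²) = 1/√0.8638 = 1.076; τ_3 = 136.0/1.076 = 126.4 days.
Total proper time: τ_1 + 93.12 + 126.4 = 395.7, so τ_1 = 395.7 − 219.5 = 176.2 days.
γ_1 = 279.4/176.2 = 1.586; β = √(1 − 1/γ²) = √0.6024.

β = 0.776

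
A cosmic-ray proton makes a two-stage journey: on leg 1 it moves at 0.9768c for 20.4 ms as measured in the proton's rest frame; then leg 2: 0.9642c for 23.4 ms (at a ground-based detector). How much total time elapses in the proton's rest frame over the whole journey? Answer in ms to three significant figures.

τ = 26.6 ms

Leg 1: 20.4 ms is already measured in the proton's rest frame.
Leg 2: γ = 1/√(1 − 0.9642²) = 1/√0.07032 = 3.771; τ_2 = 23.4/3.771 = 6.205 ms.
Total: 20.40 + 6.205 ms.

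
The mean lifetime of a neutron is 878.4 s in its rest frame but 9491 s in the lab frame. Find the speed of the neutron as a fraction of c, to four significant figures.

v = 0.9957c

γ = Δt/τ₀ = 9491/878.4 = 10.80
β = √(1 − 1/γ²) = √(1 − 0.008566) = √0.9914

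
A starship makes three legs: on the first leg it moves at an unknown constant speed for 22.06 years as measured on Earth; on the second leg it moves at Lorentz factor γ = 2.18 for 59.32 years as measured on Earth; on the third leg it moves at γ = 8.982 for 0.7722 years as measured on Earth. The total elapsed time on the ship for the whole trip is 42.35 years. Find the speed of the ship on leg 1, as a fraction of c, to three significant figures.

β = 0.731

Leg 1: speed unknown; τ_1 = 22.06/γ_1.
Leg 2: γ = 2.18; τ_2 = 59.32/2.180 = 27.21 years.
Leg 3: γ = 8.982; τ_3 = 0.7722/8.982 = 0.08597 years.
Total proper time: τ_1 + 27.21 + 0.08597 = 42.35, so τ_1 = 42.35 − 27.30 = 15.05 years.
γ_1 = 22.06/15.05 = 1.465; β = √(1 − 1/γ²) = √0.5344.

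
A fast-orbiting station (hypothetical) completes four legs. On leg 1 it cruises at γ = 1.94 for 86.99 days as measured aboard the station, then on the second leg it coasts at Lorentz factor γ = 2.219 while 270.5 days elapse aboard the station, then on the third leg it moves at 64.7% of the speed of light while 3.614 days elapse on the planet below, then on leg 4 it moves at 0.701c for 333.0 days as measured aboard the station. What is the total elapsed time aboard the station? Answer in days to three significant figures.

Leg 1: 86.99 days is already measured aboard the station.
Leg 2: 270.5 days is already measured aboard the station.
Leg 3: β = 0.647; γ = 1/√(1 − 0.647²) = 1/√0.5814 = 1.311; τ_3 = 3.614/1.311 = 2.756 days.
Leg 4: 333.0 days is already measured aboard the station.
Total: 86.99 + 270.5 + 2.756 + 333.0 days.

τ = 693 days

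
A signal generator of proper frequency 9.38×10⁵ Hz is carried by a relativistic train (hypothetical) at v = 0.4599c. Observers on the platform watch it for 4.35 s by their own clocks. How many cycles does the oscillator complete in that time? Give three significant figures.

N = 3.62×10⁶

γ = 1/√(1 − 0.4599²) = 1/√0.7885 = 1.126
During 4.35 s of lab time, the oscillator's proper time advances by τ = Δt/γ = 4.35/1.126 = 3.863 s = 3.863×10⁰ s.
N = f × τ = 9.38×10⁵ × 3.863×10⁰ = 3.623×10⁶.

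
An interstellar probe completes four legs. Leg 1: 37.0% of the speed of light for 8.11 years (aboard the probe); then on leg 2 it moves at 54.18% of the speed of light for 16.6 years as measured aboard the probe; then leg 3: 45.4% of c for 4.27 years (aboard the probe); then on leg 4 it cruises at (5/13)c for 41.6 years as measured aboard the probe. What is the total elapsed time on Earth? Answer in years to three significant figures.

Δt = 78.3 years

Leg 1: β = 0.370; γ = 1/√(1 − 0.370²) = 1/√0.8631 = 1.076; Δt_1 = 1.076 × 8.11 = 8.730 years.
Leg 2: β = 0.5418; γ = 1/√(1 − 0.5418²) = 1/√0.7065 = 1.190; Δt_2 = 1.190 × 16.6 = 19.75 years.
Leg 3: β = 0.454; γ = 1/√(1 − 0.454²) = 1/√0.7939 = 1.122; Δt_3 = 1.122 × 4.27 = 4.792 years.
Leg 4: γ = 1/√(1 − (5/13)²) = 13/12 ≈ 1.083; Δt_4 = 1.083 × 41.6 = 45.07 years.
Total: 8.730 + 19.75 + 4.792 + 45.07 years.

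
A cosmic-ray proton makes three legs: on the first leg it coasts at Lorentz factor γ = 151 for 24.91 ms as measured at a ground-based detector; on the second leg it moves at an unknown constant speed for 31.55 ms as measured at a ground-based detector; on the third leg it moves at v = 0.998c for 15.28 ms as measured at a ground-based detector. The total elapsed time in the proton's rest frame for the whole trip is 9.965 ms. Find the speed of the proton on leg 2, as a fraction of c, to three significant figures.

β = 0.960

Leg 1: γ = 151; τ_1 = 24.91/151.0 = 0.1650 ms.
Leg 2: speed unknown; τ_2 = 31.55/γ_2.
Leg 3: γ = 1/√(1 − 0.998²) = 1/√0.003996 = 15.82; τ_3 = 15.28/15.82 = 0.9659 ms.
Total proper time: 0.1650 + τ_2 + 0.9659 = 9.965, so τ_2 = 9.965 − 1.131 = 8.834 ms.
γ_2 = 31.55/8.834 = 3.571; β = √(1 − 1/γ²) = √0.9216.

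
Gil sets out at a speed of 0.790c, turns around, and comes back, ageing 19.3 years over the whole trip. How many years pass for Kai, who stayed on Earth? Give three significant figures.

γ = 1/√(1 − 0.790²) = 1/√0.3759 = 1.631
Earth-frame duration is the dilated interval: Δt = γτ = 1.631 × 19.3 years.

Δt = 31.5 years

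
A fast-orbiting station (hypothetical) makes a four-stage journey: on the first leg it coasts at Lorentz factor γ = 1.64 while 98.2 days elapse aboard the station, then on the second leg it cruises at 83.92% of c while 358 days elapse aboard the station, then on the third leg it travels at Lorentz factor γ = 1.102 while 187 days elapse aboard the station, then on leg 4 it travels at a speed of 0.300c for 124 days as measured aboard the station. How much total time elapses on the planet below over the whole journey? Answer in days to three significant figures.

Leg 1: γ = 1.64; Δt_1 = 1.640 × 98.2 = 161.0 days.
Leg 2: β = 0.8392; γ = 1/√(1 − 0.8392²) = 1/√0.2957 = 1.839; Δt_2 = 1.839 × 358 = 658.3 days.
Leg 3: γ = 1.102; Δt_3 = 1.102 × 187 = 206.1 days.
Leg 4: γ = 1/√(1 − 0.300²) = 1/√0.9100 = 1.048; Δt_4 = 1.048 × 124 = 130.0 days.
Total: 161.0 + 658.3 + 206.1 + 130.0 days.

Δt = 1160 days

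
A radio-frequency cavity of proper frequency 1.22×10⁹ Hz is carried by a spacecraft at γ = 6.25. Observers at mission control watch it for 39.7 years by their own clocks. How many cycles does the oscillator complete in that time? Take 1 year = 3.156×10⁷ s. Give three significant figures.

γ = 6.25
During 39.7 years of lab time, the oscillator's proper time advances by τ = Δt/γ = 39.7/6.250 = 6.352 years = 2.005×10⁸ s.
N = f × τ = 1.22×10⁹ × 2.005×10⁸ = 2.446×10¹⁷.

N = 2.45×10¹⁷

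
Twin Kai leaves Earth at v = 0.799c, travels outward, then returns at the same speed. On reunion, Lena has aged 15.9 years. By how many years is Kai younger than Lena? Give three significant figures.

Δt − τ = 6.34 years

γ = 1/√(1 − 0.799²) = 1/√0.3616 = 1.663
Kai's elapsed proper time: τ = 15.9/1.663 = 9.561 years.
Age gap = Δt − τ = 15.9 − 9.561 years.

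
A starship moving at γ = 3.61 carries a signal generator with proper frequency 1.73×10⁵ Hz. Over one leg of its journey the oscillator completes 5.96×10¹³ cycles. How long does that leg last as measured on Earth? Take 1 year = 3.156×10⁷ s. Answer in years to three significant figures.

Δt = 39.4 years

γ = 3.61
Proper time for N cycles: τ = N/f = 5.96×10¹³/(1.73×10⁵) = 3.445×10⁸ s = 10.92 years.
Lab-frame duration Δt = γτ = 3.610 × 10.92 = 39.41 years.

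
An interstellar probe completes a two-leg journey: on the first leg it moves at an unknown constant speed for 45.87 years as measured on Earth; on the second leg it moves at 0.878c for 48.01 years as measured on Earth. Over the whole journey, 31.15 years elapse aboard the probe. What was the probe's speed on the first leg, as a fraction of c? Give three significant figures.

β = 0.984

Leg 1: speed unknown; τ_1 = 45.87/γ_1.
Leg 2: γ = 1/√(1 − 0.878²) = 1/√0.2291 = 2.089; τ_2 = 48.01/2.089 = 22.98 years.
Total proper time: τ_1 + 22.98 = 31.15, so τ_1 = 31.15 − 22.98 = 8.170 years.
γ_1 = 45.87/8.170 = 5.615; β = √(1 − 1/γ²) = √0.9683.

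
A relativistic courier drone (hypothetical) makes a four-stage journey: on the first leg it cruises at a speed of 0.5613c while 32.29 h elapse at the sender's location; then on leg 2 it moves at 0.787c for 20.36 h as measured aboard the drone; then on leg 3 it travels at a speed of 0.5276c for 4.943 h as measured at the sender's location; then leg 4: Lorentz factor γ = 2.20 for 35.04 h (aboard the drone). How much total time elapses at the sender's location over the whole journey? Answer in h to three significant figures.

Leg 1: 32.29 h is already measured at the sender's location.
Leg 2: γ = 1/√(1 − 0.787²) = 1/√0.3806 = 1.621; Δt_2 = 1.621 × 20.36 = 33.00 h.
Leg 3: 4.943 h is already measured at the sender's location.
Leg 4: γ = 2.20; Δt_4 = 2.200 × 35.04 = 77.09 h.
Total: 32.29 + 33.00 + 4.943 + 77.09 h.

Δt = 147 h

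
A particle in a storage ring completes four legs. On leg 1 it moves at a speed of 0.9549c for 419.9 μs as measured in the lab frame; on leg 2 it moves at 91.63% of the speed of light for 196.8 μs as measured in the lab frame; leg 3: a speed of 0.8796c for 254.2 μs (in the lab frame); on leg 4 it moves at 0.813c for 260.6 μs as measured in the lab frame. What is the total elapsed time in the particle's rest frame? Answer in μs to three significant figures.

Leg 1: γ = 1/√(1 − 0.9549²) = 1/√0.08817 = 3.368; τ_1 = 419.9/3.368 = 124.7 μs.
Leg 2: β = 0.9163; γ = 1/√(1 − 0.9163²) = 1/√0.1604 = 2.497; τ_2 = 196.8/2.497 = 78.82 μs.
Leg 3: γ = 1/√(1 − 0.8796²) = 1/√0.2263 = 2.102; τ_3 = 254.2/2.102 = 120.9 μs.
Leg 4: γ = 1/√(1 − 0.813²) = 1/√0.3390 = 1.717; τ_4 = 260.6/1.717 = 151.7 μs.
Total: 124.7 + 78.82 + 120.9 + 151.7 μs.

τ = 476 μs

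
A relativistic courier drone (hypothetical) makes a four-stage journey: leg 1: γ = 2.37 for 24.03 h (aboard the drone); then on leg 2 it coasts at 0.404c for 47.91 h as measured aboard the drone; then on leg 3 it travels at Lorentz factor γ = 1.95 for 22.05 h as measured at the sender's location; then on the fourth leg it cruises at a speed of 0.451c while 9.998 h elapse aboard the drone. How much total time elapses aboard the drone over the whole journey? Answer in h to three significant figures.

τ = 93.2 h

Leg 1: 24.03 h is already measured aboard the drone.
Leg 2: 47.91 h is already measured aboard the drone.
Leg 3: γ = 1.95; τ_3 = 22.05/1.950 = 11.31 h.
Leg 4: 9.998 h is already measured aboard the drone.
Total: 24.03 + 47.91 + 11.31 + 9.998 h.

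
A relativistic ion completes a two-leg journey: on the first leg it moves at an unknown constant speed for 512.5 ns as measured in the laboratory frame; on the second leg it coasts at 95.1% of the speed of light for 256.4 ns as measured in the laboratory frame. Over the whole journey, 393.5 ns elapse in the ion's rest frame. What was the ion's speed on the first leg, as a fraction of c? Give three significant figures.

Leg 1: speed unknown; τ_1 = 512.5/γ_1.
Leg 2: β = 0.951; γ = 1/√(1 − 0.951²) = 1/√0.09560 = 3.234; τ_2 = 256.4/3.234 = 79.28 ns.
Total proper time: τ_1 + 79.28 = 393.5, so τ_1 = 393.5 − 79.28 = 314.2 ns.
γ_1 = 512.5/314.2 = 1.631; β = √(1 − 1/γ²) = √0.6241.

β = 0.790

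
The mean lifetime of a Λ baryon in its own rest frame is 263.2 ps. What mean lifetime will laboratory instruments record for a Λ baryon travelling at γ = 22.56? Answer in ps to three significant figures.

Δt = 5940 ps

γ = 22.56
The rest-frame lifetime is the proper time; the lab measures the dilated interval Δt = γτ₀ = 22.56 × 263.2 ps.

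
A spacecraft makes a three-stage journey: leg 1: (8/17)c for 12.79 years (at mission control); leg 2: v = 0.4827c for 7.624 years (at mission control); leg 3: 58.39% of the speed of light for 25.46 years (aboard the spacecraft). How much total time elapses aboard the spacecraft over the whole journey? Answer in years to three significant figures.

τ = 43.4 years

Leg 1: γ = 1/√(1 − (8/17)²) = 17/15 ≈ 1.133; τ_1 = 12.79/1.133 = 11.29 years.
Leg 2: γ = 1/√(1 − 0.4827²) = 1/√0.7670 = 1.142; τ_2 = 7.624/1.142 = 6.677 years.
Leg 3: 25.46 years is already measured aboard the spacecraft.
Total: 11.29 + 6.677 + 25.46 years.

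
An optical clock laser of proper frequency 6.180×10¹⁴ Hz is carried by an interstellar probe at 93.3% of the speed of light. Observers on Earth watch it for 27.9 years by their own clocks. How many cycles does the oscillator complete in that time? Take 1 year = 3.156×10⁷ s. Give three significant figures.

β = 0.933; γ = 1/√(1 − 0.933²) = 1/√0.1295 = 2.779
During 27.9 years of lab time, the oscillator's proper time advances by τ = Δt/γ = 27.9/2.779 = 10.04 years = 3.169×10⁸ s.
N = f × τ = 6.180×10¹⁴ × 3.169×10⁸ = 1.958×10²³.

N = 1.96×10²³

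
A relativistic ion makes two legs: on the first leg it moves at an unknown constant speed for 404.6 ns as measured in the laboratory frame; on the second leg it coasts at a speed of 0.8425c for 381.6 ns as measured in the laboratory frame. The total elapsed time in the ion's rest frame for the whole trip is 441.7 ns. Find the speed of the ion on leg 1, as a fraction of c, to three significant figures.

β = 0.812

Leg 1: speed unknown; τ_1 = 404.6/γ_1.
Leg 2: γ = 1/√(1 − 0.8425²) = 1/√0.2902 = 1.856; τ_2 = 381.6/1.856 = 205.6 ns.
Total proper time: τ_1 + 205.6 = 441.7, so τ_1 = 441.7 − 205.6 = 236.1 ns.
γ_1 = 404.6/236.1 = 1.713; β = √(1 − 1/γ²) = √0.6594.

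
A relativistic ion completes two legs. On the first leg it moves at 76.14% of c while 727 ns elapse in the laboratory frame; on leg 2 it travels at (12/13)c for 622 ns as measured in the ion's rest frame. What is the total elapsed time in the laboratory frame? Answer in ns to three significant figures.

Δt = 2340 ns

Leg 1: 727 ns is already measured in the laboratory frame.
Leg 2: γ = 1/√(1 − (12/13)²) = 13/5 = 2.600; Δt_2 = 2.600 × 622 = 1617 ns.
Total: 727.0 + 1617 ns.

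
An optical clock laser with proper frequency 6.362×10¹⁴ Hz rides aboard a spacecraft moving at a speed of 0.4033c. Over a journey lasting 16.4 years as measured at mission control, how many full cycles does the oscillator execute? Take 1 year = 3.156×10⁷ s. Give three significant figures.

N = 3.01×10²³

γ = 1/√(1 − 0.4033²) = 1/√0.8373 = 1.093
The oscillator's own cycle count is N = f × τ where τ is the proper time aboard the spacecraft. τ = Δt/γ = 16.4/1.093 = 15.01 years = 4.736×10⁸ s.
N = 6.362×10¹⁴ × 4.736×10⁸ = 3.013×10²³.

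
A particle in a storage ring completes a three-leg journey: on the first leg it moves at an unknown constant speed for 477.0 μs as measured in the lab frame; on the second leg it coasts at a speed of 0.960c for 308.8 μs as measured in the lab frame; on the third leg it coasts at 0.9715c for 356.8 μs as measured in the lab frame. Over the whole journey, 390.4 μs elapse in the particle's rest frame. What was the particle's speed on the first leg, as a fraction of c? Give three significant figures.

β = 0.888

Leg 1: speed unknown; τ_1 = 477.0/γ_1.
Leg 2: γ = 1/√(1 − 0.960²) = 1/√0.07840 = 3.571; τ_2 = 308.8/3.571 = 86.46 μs.
Leg 3: γ = 1/√(1 − 0.9715²) = 1/√0.05619 = 4.219; τ_3 = 356.8/4.219 = 84.58 μs.
Total proper time: τ_1 + 86.46 + 84.58 = 390.4, so τ_1 = 390.4 − 171.0 = 219.4 μs.
γ_1 = 477.0/219.4 = 2.175; β = √(1 − 1/γ²) = √0.7885.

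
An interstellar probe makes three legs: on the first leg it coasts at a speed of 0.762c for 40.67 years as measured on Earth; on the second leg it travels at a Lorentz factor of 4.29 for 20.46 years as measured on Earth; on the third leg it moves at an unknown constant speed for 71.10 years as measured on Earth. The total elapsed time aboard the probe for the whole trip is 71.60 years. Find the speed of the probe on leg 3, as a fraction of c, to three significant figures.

β = 0.822

Leg 1: γ = 1/√(1 − 0.762²) = 1/√0.4194 = 1.544; τ_1 = 40.67/1.544 = 26.34 years.
Leg 2: γ = 4.29; τ_2 = 20.46/4.290 = 4.769 years.
Leg 3: speed unknown; τ_3 = 71.10/γ_3.
Total proper time: 26.34 + 4.769 + τ_3 = 71.60, so τ_3 = 71.60 − 31.11 = 40.49 years.
γ_3 = 71.10/40.49 = 1.756; β = √(1 − 1/γ²) = √0.6756.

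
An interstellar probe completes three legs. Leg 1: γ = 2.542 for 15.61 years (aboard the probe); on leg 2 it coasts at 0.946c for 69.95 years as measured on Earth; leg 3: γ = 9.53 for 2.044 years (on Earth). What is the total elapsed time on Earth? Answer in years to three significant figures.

Δt = 112 years

Leg 1: γ = 2.542; Δt_1 = 2.542 × 15.61 = 39.68 years.
Leg 2: 69.95 years is already measured on Earth.
Leg 3: 2.044 years is already measured on Earth.
Total: 39.68 + 69.95 + 2.044 years.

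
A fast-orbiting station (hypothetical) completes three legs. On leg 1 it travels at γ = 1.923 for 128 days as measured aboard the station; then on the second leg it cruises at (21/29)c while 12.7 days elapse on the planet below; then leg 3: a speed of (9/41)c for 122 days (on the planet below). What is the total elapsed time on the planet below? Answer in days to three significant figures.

Leg 1: γ = 1.923; Δt_1 = 1.923 × 128 = 246.1 days.
Leg 2: 12.7 days is already measured on the planet below.
Leg 3: 122 days is already measured on the planet below.
Total: 246.1 + 12.70 + 122.0 days.

Δt = 381 days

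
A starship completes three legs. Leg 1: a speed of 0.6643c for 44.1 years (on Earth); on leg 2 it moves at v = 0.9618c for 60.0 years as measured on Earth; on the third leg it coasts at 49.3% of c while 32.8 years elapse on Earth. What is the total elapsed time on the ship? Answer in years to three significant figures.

Leg 1: γ = 1/√(1 − 0.6643²) = 1/√0.5587 = 1.338; τ_1 = 44.1/1.338 = 32.96 years.
Leg 2: γ = 1/√(1 − 0.9618²) = 1/√0.07494 = 3.653; τ_2 = 60.0/3.653 = 16.43 years.
Leg 3: β = 0.493; γ = 1/√(1 − 0.493²) = 1/√0.7570 = 1.149; τ_3 = 32.8/1.149 = 28.54 years.
Total: 32.96 + 16.43 + 28.54 years.

τ = 77.9 years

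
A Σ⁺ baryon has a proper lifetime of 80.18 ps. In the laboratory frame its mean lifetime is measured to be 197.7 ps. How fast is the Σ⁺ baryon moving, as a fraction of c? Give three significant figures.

γ = Δt/τ₀ = 197.7/80.18 = 2.466
β = √(1 − 1/γ²) = √(1 − 0.1645) = √0.8355

β = 0.914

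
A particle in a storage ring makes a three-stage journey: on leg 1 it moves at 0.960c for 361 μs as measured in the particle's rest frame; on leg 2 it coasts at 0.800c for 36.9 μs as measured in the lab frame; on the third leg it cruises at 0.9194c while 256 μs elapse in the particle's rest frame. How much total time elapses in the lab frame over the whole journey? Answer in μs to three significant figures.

Leg 1: γ = 1/√(1 − 0.960²) = 25/7 ≈ 3.571; Δt_1 = 3.571 × 361 = 1289 μs.
Leg 2: 36.9 μs is already measured in the lab frame.
Leg 3: γ = 1/√(1 − 0.9194²) = 1/√0.1547 = 2.542; Δt_3 = 2.542 × 256 = 650.9 μs.
Total: 1289 + 36.90 + 650.9 μs.

Δt = 1980 μs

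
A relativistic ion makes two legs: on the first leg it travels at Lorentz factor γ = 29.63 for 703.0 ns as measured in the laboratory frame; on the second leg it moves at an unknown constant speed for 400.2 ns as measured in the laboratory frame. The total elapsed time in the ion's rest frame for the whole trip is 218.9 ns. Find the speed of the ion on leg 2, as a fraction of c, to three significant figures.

β = 0.873

Leg 1: γ = 29.63; τ_1 = 703.0/29.63 = 23.73 ns.
Leg 2: speed unknown; τ_2 = 400.2/γ_2.
Total proper time: 23.73 + τ_2 = 218.9, so τ_2 = 218.9 − 23.73 = 195.2 ns.
γ_2 = 400.2/195.2 = 2.050; β = √(1 − 1/γ²) = √0.7622.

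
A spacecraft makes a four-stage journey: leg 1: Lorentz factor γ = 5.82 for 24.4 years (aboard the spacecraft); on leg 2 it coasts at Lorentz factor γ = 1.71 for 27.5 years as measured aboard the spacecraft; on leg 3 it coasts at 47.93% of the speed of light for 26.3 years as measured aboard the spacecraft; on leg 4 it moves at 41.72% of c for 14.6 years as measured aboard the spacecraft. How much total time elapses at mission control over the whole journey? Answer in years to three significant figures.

Δt = 235 years

Leg 1: γ = 5.82; Δt_1 = 5.820 × 24.4 = 142.0 years.
Leg 2: γ = 1.71; Δt_2 = 1.710 × 27.5 = 47.02 years.
Leg 3: β = 0.4793; γ = 1/√(1 − 0.4793²) = 1/√0.7703 = 1.139; Δt_3 = 1.139 × 26.3 = 29.97 years.
Leg 4: β = 0.4172; γ = 1/√(1 − 0.4172²) = 1/√0.8259 = 1.100; Δt_4 = 1.100 × 14.6 = 16.06 years.
Total: 142.0 + 47.02 + 29.97 + 16.06 years.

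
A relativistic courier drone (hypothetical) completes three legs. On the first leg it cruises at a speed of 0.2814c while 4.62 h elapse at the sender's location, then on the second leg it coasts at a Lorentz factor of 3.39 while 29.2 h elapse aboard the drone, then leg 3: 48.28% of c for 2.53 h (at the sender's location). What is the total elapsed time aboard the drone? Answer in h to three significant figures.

τ = 35.8 h

Leg 1: γ = 1/√(1 − 0.2814²) = 1/√0.9208 = 1.042; τ_1 = 4.62/1.042 = 4.433 h.
Leg 2: 29.2 h is already measured aboard the drone.
Leg 3: β = 0.4828; γ = 1/√(1 − 0.4828²) = 1/√0.7669 = 1.142; τ_3 = 2.53/1.142 = 2.216 h.
Total: 4.433 + 29.20 + 2.216 h.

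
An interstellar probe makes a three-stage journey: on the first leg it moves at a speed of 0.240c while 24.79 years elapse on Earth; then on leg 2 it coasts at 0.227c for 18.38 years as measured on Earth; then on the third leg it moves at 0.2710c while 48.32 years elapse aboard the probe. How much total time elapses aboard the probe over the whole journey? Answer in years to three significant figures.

Leg 1: γ = 1/√(1 − 0.240²) = 1/√0.9424 = 1.030; τ_1 = 24.79/1.030 = 24.07 years.
Leg 2: γ = 1/√(1 − 0.227²) = 1/√0.9485 = 1.027; τ_2 = 18.38/1.027 = 17.90 years.
Leg 3: 48.32 years is already measured aboard the probe.
Total: 24.07 + 17.90 + 48.32 years.

τ = 90.3 years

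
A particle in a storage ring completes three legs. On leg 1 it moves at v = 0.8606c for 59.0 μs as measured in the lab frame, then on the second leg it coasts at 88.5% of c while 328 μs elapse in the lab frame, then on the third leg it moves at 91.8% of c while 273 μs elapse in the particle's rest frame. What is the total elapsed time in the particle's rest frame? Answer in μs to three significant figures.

τ = 456 μs

Leg 1: γ = 1/√(1 − 0.8606²) = 1/√0.2594 = 1.964; τ_1 = 59.0/1.964 = 30.05 μs.
Leg 2: β = 0.885; γ = 1/√(1 − 0.885²) = 1/√0.2168 = 2.148; τ_2 = 328/2.148 = 152.7 μs.
Leg 3: 273 μs is already measured in the particle's rest frame.
Total: 30.05 + 152.7 + 273.0 μs.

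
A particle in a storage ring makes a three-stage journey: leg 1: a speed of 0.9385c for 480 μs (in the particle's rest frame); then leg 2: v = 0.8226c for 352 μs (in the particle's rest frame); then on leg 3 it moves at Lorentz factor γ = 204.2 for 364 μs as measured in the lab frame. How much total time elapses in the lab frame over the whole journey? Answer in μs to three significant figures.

Δt = 2370 μs

Leg 1: γ = 1/√(1 − 0.9385²) = 1/√0.1192 = 2.896; Δt_1 = 2.896 × 480 = 1390 μs.
Leg 2: γ = 1/√(1 − 0.8226²) = 1/√0.3233 = 1.759; Δt_2 = 1.759 × 352 = 619.0 μs.
Leg 3: 364 μs is already measured in the lab frame.
Total: 1390 + 619.0 + 364.0 μs.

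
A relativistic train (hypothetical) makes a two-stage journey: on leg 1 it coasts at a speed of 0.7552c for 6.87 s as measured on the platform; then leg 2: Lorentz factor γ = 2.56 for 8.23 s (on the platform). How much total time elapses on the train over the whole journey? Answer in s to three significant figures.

Leg 1: γ = 1/√(1 − 0.7552²) = 1/√0.4297 = 1.526; τ_1 = 6.87/1.526 = 4.503 s.
Leg 2: γ = 2.56; τ_2 = 8.23/2.560 = 3.215 s.
Total: 4.503 + 3.215 s.

τ = 7.72 s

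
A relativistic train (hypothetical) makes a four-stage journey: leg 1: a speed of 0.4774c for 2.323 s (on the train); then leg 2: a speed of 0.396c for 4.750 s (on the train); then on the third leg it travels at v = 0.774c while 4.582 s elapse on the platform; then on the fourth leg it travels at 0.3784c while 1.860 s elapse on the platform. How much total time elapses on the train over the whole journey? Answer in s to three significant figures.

Leg 1: 2.323 s is already measured on the train.
Leg 2: 4.750 s is already measured on the train.
Leg 3: γ = 1/√(1 − 0.774²) = 1/√0.4009 = 1.579; τ_3 = 4.582/1.579 = 2.901 s.
Leg 4: γ = 1/√(1 − 0.3784²) = 1/√0.8568 = 1.080; τ_4 = 1.860/1.080 = 1.722 s.
Total: 2.323 + 4.750 + 2.901 + 1.722 s.

τ = 11.7 s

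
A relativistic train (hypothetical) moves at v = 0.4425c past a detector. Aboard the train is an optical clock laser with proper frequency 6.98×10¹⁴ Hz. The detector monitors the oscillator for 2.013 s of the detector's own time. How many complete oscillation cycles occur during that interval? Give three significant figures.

N = 1.26×10¹⁵

γ = 1/√(1 − 0.4425²) = 1/√0.8042 = 1.115
During 2.013 s of lab time, the oscillator's proper time advances by τ = Δt/γ = 2.013/1.115 = 1.805 s = 1.805×10⁰ s.
N = f × τ = 6.98×10¹⁴ × 1.805×10⁰ = 1.260×10¹⁵.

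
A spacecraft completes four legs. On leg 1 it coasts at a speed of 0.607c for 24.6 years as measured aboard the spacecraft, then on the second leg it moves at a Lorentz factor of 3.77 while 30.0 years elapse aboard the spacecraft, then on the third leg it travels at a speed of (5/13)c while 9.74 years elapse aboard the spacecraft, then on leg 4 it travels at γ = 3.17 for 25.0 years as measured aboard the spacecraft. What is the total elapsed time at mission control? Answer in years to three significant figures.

Δt = 234 years

Leg 1: γ = 1/√(1 − 0.607²) = 1/√0.6316 = 1.258; Δt_1 = 1.258 × 24.6 = 30.96 years.
Leg 2: γ = 3.77; Δt_2 = 3.770 × 30.0 = 113.1 years.
Leg 3: γ = 1/√(1 − (5/13)²) = 13/12 ≈ 1.083; Δt_3 = 1.083 × 9.74 = 10.55 years.
Leg 4: γ = 3.17; Δt_4 = 3.170 × 25.0 = 79.25 years.
Total: 30.96 + 113.1 + 10.55 + 79.25 years.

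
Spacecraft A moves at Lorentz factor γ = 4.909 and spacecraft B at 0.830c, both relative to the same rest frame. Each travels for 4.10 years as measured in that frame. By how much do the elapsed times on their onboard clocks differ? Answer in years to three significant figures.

|τ_A − τ_B| = 1.45 years

A: γ = 4.909; τ_A = 4.10/4.909 = 0.8352 years.
B: γ = 1/√(1 − 0.830²) = 1/√0.3111 = 1.793; τ_B = 4.10/1.793 = 2.287 years.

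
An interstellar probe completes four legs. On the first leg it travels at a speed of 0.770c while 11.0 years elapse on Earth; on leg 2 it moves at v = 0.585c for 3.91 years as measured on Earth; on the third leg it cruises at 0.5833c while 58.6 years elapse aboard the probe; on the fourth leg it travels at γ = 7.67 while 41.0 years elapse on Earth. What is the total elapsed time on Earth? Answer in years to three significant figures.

Δt = 128 years

Leg 1: 11.0 years is already measured on Earth.
Leg 2: 3.91 years is already measured on Earth.
Leg 3: γ = 1/√(1 − 0.5833²) = 1/√0.6598 = 1.231; Δt_3 = 1.231 × 58.6 = 72.14 years.
Leg 4: 41.0 years is already measured on Earth.
Total: 11.00 + 3.910 + 72.14 + 41.00 years.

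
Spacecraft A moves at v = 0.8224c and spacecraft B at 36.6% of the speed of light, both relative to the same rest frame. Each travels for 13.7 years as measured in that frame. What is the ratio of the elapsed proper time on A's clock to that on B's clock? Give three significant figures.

τ_A/τ_B = 0.611

A: γ = 1/√(1 − 0.8224²) = 1/√0.3237 = 1.758. B: β = 0.366; γ = 1/√(1 − 0.366²) = 1/√0.8660 = 1.075.
τ_A/τ_B = γ_B/γ_A = 1.075/1.758 = 0.6113, so τ_A/τ_B = 0.6113.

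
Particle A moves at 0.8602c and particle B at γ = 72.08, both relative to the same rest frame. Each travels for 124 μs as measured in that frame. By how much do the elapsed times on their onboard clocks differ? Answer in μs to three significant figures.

|τ_A − τ_B| = 61.5 μs

A: γ = 1/√(1 − 0.8602²) = 1/√0.2601 = 1.961; τ_A = 124/1.961 = 63.23 μs.
B: γ = 72.08; τ_B = 124/72.08 = 1.720 μs.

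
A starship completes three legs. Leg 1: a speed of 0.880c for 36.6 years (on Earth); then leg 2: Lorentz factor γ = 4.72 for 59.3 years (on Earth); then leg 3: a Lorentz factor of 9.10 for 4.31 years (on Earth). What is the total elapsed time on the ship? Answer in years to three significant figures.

Leg 1: γ = 1/√(1 − 0.880²) = 1/√0.2256 = 2.105; τ_1 = 36.6/2.105 = 17.38 years.
Leg 2: γ = 4.72; τ_2 = 59.3/4.720 = 12.56 years.
Leg 3: γ = 9.10; τ_3 = 4.31/9.100 = 0.4736 years.
Total: 17.38 + 12.56 + 0.4736 years.

τ = 30.4 years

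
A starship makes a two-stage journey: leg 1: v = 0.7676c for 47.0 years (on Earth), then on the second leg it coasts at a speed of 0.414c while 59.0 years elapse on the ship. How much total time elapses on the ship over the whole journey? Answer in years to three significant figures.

τ = 89.1 years

Leg 1: γ = 1/√(1 − 0.7676²) = 1/√0.4108 = 1.560; τ_1 = 47.0/1.560 = 30.12 years.
Leg 2: 59.0 years is already measured on the ship.
Total: 30.12 + 59.00 years.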